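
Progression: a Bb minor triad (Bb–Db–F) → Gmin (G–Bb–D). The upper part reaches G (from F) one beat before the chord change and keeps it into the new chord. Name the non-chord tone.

The harmony at that moment is Bb minor triad (Bb, Db, F); G is not a chord tone.
It is approached by step up from F and then sustained as the same pitch into the next harmony.
Arriving early and becoming a chord tone when the harmony changes — an anticipation.

G is an anticipation.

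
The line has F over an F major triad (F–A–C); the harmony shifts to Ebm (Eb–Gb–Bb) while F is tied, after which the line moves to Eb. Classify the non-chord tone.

F is a suspension.

The harmony at that moment is Eb minor triad (Eb, Gb, Bb); F is not a chord tone.
It is held over (the same pitch as the preceding F) and left by step down to Eb.
Held over from the previous chord and resolving down by step — a suspension.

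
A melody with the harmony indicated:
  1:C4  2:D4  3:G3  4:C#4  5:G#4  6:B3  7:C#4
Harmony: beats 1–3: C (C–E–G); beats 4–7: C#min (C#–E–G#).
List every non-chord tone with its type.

The harmony at that moment is C major triad (C, E, G); D4 is not a chord tone.
It is approached by step up from C4 and left by leap down to G3.
Step in, leap out — an escape tone.
The harmony at that moment is C# minor triad (C#, E, G#); B3 is not a chord tone.
It is approached by leap down from G#4 and left by step up to C#4.
Leap in, step out — an appoggiatura.

D4 (beat 2) — escape tone; B3 (beat 6) — appoggiatura.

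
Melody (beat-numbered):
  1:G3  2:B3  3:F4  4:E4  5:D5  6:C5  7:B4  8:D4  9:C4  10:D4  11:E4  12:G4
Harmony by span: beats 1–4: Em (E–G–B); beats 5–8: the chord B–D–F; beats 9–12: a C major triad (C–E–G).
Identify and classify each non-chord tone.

F4 (beat 3) — appoggiatura; C5 (beat 6) — passing tone; D4 (beat 10) — passing tone.

The harmony at that moment is E minor triad (E, G, B); F4 is not a chord tone.
It is approached by leap up from B3 and left by step down to E4.
Leap in, step out — an appoggiatura.
The harmony at that moment is B diminished triad (B, D, F); C5 is not a chord tone.
It is approached by step down from D5 and left by step down to B4.
Step in, step out in the same direction — a passing tone.
The harmony at that moment is C major triad (C, E, G); D4 is not a chord tone.
It is approached by step up from C4 and left by step up to E4.
Step in, step out in the same direction — a passing tone.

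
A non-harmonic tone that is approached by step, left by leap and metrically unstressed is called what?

Escape tone.

Approach: by step. Departure: by leap. Metric position: weak.
Step in, leap out, from a weak position — an escape tone (échappée). (It is the mirror image of the appoggiatura, which leaps in and steps out on a strong beat.)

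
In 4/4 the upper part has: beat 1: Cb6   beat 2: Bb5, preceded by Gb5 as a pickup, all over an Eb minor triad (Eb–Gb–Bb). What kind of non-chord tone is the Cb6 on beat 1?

Appoggiatura.

The harmony at that moment is Eb minor triad (Eb, Gb, Bb); Cb6 is not a chord tone.
It is approached by leap up from Gb5 and left by step down to Bb5.
Leap in, step out, metrically accented — an appoggiatura.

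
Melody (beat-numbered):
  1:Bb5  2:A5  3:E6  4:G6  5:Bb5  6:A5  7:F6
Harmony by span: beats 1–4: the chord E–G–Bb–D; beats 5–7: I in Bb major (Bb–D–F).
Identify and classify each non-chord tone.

The harmony at that moment is E half-diminished seventh chord (E, G, Bb, D); A5 is not a chord tone.
It is approached by step down from Bb5 and left by leap up to E6.
Step in, leap out — an escape tone.
The harmony at that moment is Bb major triad (Bb, D, F); A5 is not a chord tone.
It is approached by step down from Bb5 and left by leap up to F6.
Step in, leap out — an escape tone.

A5 (beat 2) — escape tone; A5 (beat 6) — escape tone.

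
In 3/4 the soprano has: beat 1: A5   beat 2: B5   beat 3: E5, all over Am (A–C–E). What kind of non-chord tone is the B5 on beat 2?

The harmony at that moment is A minor triad (A, C, E); B5 is not a chord tone.
It is approached by step up from A5 and left by leap down to E5.
Step in, leap out, on a weak beat — an escape tone.

Escape tone.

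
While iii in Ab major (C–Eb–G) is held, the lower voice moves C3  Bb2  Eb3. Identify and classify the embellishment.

The harmony at that moment is C minor triad (C, Eb, G); Bb2 is not a chord tone.
It is approached by step down from C3 and left by leap up to Eb3.
Step in, leap out — an escape tone.

Bb2 is an escape tone.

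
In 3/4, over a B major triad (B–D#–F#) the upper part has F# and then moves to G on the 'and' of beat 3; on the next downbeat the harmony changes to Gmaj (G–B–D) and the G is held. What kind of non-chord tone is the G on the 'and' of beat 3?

Anticipation.

The harmony at that moment is B major triad (B, D#, F#); G is not a chord tone.
It is approached by step up from F# and then sustained as the same pitch into the next harmony.
Arriving early and becoming a chord tone when the harmony changes — an anticipation.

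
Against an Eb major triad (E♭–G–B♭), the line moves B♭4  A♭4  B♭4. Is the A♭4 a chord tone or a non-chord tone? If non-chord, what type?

The harmony at that moment is E♭ major triad (E♭, G, B♭); A♭4 is not a chord tone.
It is approached by step down from B♭4 and left by step up to B♭4.
Step away and step back to the same note — a neighbor tone (lower neighbor).

Non-chord tone — a neighbor tone.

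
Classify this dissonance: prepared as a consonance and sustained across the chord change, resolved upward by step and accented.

Approach: by preparation — the pitch is first a chord tone, then held (tied or repeated) while the harmony changes under it. Departure: up by step. Metric position: strong.
A prepared dissonance that resolves upward by step — a retardation. (The same figure resolving downward would be a suspension.)

Retardation.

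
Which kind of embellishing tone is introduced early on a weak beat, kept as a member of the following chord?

Anticipation.

Approach: ahead of the chord change (typically by step), so it is dissonant against the current harmony. Departure: none — the same pitch is restated or held and is a chord tone of the new harmony.
Dissonant first, consonant once the harmony catches up: the note simply arrives early — an anticipation. (The reverse timing, consonant first and dissonant after the change, would be a suspension or retardation.)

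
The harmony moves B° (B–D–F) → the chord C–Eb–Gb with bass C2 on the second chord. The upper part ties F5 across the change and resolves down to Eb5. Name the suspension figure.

4–3 suspension.

At the second chord the bass is C2. The suspended F5 lies a fourth above the bass; after resolving down by step to Eb5, the interval above the bass becomes a third.
Suspension figures are named by those two intervals: 4–3.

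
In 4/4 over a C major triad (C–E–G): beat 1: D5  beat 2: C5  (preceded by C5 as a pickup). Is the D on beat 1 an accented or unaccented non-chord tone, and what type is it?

The harmony at that moment is C major triad (C, E, G); D5 is not a chord tone.
It is approached by step up from C5 and left by step down to C5.
Step away and step back to the same note — a neighbor tone (upper neighbor).
It falls on the downbeat, so it is accented.

Accented neighbor tone.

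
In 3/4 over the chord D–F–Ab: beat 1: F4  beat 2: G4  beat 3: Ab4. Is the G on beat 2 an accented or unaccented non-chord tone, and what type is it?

Unaccented passing tone.

The harmony at that moment is D diminished triad (D, F, Ab); G4 is not a chord tone.
It is approached by step up from F4 and left by step up to Ab4.
Step in, step out in the same direction — a passing tone.
It falls on a weak beat, so it is unaccented.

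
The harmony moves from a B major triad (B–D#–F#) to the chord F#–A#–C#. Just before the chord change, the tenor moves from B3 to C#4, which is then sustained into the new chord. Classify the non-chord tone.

C#4 is an anticipation.

The harmony at that moment is B major triad (B, D#, F#); C#4 is not a chord tone.
It is approached by step up from B3 and then sustained as the same pitch into the next harmony.
Arriving early and becoming a chord tone when the harmony changes — an anticipation.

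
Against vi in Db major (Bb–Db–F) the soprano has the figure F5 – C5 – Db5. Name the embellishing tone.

The harmony at that moment is Bb minor triad (Bb, Db, F); C5 is not a chord tone.
It is approached by leap down from F5 and left by step up to Db5.
Leap in, step out — an appoggiatura.

C5 is an appoggiatura.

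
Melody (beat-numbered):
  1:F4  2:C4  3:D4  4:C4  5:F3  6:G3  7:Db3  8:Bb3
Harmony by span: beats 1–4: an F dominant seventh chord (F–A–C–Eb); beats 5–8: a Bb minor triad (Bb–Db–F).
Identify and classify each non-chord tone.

The harmony at that moment is F dominant seventh chord (F, A, C, Eb); D4 is not a chord tone.
It is approached by step up from C4 and left by step down to C4.
Step away and step back to the same note — a neighbor tone (upper neighbor).
The harmony at that moment is Bb minor triad (Bb, Db, F); G3 is not a chord tone.
It is approached by step up from F3 and left by leap down to Db3.
Step in, leap out — an escape tone.

D4 (beat 3) — neighbor tone; G3 (beat 6) — escape tone.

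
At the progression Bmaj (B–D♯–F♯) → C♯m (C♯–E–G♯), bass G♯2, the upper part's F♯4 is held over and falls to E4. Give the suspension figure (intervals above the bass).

7–6 suspension.

At the second chord the bass is G♯2. The suspended F♯4 lies a seventh above the bass; after resolving down by step to E4, the interval above the bass becomes a sixth.
Suspension figures are named by those two intervals: 7–6.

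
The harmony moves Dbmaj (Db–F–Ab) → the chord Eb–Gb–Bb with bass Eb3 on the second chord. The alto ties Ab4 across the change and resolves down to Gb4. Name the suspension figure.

At the second chord the bass is Eb3. The suspended Ab4 lies a fourth above the bass; after resolving down by step to Gb4, the interval above the bass becomes a third.
Suspension figures are named by those two intervals: 4–3.

4–3 suspension.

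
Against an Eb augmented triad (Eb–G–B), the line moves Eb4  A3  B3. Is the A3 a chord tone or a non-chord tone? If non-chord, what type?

Non-chord tone — an appoggiatura.

The harmony at that moment is Eb augmented triad (Eb, G, B); A3 is not a chord tone.
It is approached by leap down from Eb4 and left by step up to B3.
Leap in, step out — an appoggiatura.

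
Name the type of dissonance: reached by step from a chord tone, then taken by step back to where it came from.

Approach: by step. Departure: by step in the opposite direction, back to the starting pitch.
Stepwise on both sides but reversing to return to the same chord tone — a neighbor tone. (Had it continued onward in the same direction it would be a passing tone instead.)

Neighbor tone.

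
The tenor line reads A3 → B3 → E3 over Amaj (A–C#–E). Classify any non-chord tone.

B3 is an escape tone.

The harmony at that moment is A major triad (A, C#, E); B3 is not a chord tone.
It is approached by step up from A3 and left by leap down to E3.
Step in, leap out — an escape tone.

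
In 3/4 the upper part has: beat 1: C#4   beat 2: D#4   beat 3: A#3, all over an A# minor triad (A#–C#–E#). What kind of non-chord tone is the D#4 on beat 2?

Escape tone.

The harmony at that moment is A# minor triad (A#, C#, E#); D#4 is not a chord tone.
It is approached by step up from C#4 and left by leap down to A#3.
Step in, leap out, on a weak beat — an escape tone.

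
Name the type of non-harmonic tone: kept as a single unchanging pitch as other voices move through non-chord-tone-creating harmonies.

Approach: none. Departure: none — a single pitch is sustained while the chords change around it, passing through harmonies that do not contain it.
No melodic motion at all; the dissonance is created entirely by the moving harmonies against the stationary note — a pedal tone (pedal point).

Pedal tone.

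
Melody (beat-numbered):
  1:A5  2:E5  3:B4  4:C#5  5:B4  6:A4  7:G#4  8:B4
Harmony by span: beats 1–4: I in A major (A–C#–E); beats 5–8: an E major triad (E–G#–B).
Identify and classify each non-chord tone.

The harmony at that moment is A major triad (A, C#, E); B4 is not a chord tone.
It is approached by leap down from E5 and left by step up to C#5.
Leap in, step out — an appoggiatura.
The harmony at that moment is E major triad (E, G#, B); A4 is not a chord tone.
It is approached by step down from B4 and left by step down to G#4.
Step in, step out in the same direction — a passing tone.

B4 (beat 3) — appoggiatura; A4 (beat 6) — passing tone.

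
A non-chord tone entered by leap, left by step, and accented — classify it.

Approach: by leap. Departure: by step. Metric position: strong.
Leap in, step out, in a metrically strong position — an appoggiatura. (It is the mirror image of the escape tone, which steps in and leaps out from a weak position.)

Appoggiatura.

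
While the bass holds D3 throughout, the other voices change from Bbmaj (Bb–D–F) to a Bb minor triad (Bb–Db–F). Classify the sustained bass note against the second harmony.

The harmony at that moment is Bb minor triad (Bb, Db, F); D3 is not a chord tone.
It is held over (the same pitch as the preceding D3) and then sustained as the same pitch into the next harmony.
Sustained through a change of harmony — a pedal tone.

Pedal tone (pedal point).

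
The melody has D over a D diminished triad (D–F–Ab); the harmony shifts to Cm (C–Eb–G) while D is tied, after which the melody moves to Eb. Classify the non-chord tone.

D is a retardation.

The harmony at that moment is C minor triad (C, Eb, G); D is not a chord tone.
It is held over (the same pitch as the preceding D) and left by step up to Eb.
Held over from the previous chord and resolving up by step — a retardation.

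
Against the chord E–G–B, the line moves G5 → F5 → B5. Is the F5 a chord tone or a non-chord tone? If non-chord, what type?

Non-chord tone — an escape tone.

The harmony at that moment is E minor triad (E, G, B); F5 is not a chord tone.
It is approached by step down from G5 and left by leap up to B5.
Step in, leap out — an escape tone.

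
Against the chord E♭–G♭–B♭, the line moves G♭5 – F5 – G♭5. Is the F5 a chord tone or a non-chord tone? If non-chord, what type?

Non-chord tone — a neighbor tone.

The harmony at that moment is E♭ minor triad (E♭, G♭, B♭); F5 is not a chord tone.
It is approached by step down from G♭5 and left by step up to G♭5.
Step away and step back to the same note — a neighbor tone (lower neighbor).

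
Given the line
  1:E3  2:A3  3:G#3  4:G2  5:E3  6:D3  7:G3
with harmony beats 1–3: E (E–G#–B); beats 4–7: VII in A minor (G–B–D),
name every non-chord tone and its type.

The harmony at that moment is E major triad (E, G#, B); A3 is not a chord tone.
It is approached by leap up from E3 and left by step down to G#3.
Leap in, step out — an appoggiatura.
The harmony at that moment is G major triad (G, B, D); E3 is not a chord tone.
It is approached by leap up from G2 and left by step down to D3.
Leap in, step out — an appoggiatura.

A3 (beat 2) — appoggiatura; E3 (beat 5) — appoggiatura.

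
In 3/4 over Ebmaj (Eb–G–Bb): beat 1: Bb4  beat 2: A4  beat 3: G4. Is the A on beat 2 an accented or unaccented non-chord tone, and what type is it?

Unaccented passing tone.

The harmony at that moment is Eb major triad (Eb, G, Bb); A4 is not a chord tone.
It is approached by step down from Bb4 and left by step down to G4.
Step in, step out in the same direction — a passing tone.
It falls on a weak beat, so it is unaccented.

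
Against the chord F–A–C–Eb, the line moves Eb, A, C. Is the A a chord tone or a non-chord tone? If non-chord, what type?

Chord tone (the third of F dominant seventh chord).

F dominant seventh chord contains F, A, C, Eb; A is the third, so it is a chord tone.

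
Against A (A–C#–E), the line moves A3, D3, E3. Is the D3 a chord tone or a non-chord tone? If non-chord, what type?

The harmony at that moment is A major triad (A, C#, E); D3 is not a chord tone.
It is approached by leap down from A3 and left by step up to E3.
Leap in, step out — an appoggiatura.

Non-chord tone — an appoggiatura.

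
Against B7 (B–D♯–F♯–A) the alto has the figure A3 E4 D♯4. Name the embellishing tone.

The harmony at that moment is B dominant seventh chord (B, D♯, F♯, A); E4 is not a chord tone.
It is approached by leap up from A3 and left by step down to D♯4.
Leap in, step out — an appoggiatura.

E4 is an appoggiatura.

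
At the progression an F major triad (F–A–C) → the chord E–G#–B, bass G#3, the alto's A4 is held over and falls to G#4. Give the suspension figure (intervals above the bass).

At the second chord the bass is G#3. The suspended A4 lies a ninth above the bass; after resolving down by step to G#4, the interval above the bass becomes an octave.
Suspension figures are named by those two intervals: 9–8.

9–8 suspension.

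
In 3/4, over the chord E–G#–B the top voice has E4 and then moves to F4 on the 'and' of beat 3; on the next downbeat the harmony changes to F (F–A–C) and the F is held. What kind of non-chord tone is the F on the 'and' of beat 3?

Anticipation.

The harmony at that moment is E major triad (E, G#, B); F4 is not a chord tone.
It is approached by step up from E4 and then sustained as the same pitch into the next harmony.
Arriving early and becoming a chord tone when the harmony changes — an anticipation.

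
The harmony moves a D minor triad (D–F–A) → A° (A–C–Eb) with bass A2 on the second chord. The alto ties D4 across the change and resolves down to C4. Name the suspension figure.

At the second chord the bass is A2. The suspended D4 lies a fourth above the bass; after resolving down by step to C4, the interval above the bass becomes a third.
Suspension figures are named by those two intervals: 4–3.

4–3 suspension.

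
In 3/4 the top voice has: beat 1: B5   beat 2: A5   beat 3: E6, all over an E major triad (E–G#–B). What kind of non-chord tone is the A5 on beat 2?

The harmony at that moment is E major triad (E, G#, B); A5 is not a chord tone.
It is approached by step down from B5 and left by leap up to E6.
Step in, leap out, on a weak beat — an escape tone.

Escape tone.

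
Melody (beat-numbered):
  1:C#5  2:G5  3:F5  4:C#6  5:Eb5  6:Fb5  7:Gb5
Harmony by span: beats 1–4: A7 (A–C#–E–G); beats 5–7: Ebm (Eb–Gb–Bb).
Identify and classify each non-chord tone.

The harmony at that moment is A dominant seventh chord (A, C#, E, G); F5 is not a chord tone.
It is approached by step down from G5 and left by leap up to C#6.
Step in, leap out — an escape tone.
The harmony at that moment is Eb minor triad (Eb, Gb, Bb); Fb5 is not a chord tone.
It is approached by step up from Eb5 and left by step up to Gb5.
Step in, step out in the same direction — a passing tone.

F5 (beat 3) — escape tone; Fb5 (beat 6) — passing tone.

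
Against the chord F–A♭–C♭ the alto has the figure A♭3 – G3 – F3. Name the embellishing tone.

The harmony at that moment is F diminished triad (F, A♭, C♭); G3 is not a chord tone.
It is approached by step down from A♭3 and left by step down to F3.
Step in, step out in the same direction — a passing tone.

G3 is a passing tone.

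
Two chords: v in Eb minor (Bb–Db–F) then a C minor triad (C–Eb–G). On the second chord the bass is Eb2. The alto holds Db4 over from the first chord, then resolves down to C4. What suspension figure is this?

At the second chord the bass is Eb2. The suspended Db4 lies a seventh above the bass; after resolving down by step to C4, the interval above the bass becomes a sixth.
Suspension figures are named by those two intervals: 7–6.

7–6 suspension.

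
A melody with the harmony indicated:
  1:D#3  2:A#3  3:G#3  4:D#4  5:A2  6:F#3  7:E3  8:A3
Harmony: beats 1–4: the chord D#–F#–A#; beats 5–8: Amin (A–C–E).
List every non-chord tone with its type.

G#3 (beat 3) — escape tone; F#3 (beat 6) — appoggiatura.

The harmony at that moment is D# minor triad (D#, F#, A#); G#3 is not a chord tone.
It is approached by step down from A#3 and left by leap up to D#4.
Step in, leap out — an escape tone.
The harmony at that moment is A minor triad (A, C, E); F#3 is not a chord tone.
It is approached by leap up from A2 and left by step down to E3.
Leap in, step out — an appoggiatura.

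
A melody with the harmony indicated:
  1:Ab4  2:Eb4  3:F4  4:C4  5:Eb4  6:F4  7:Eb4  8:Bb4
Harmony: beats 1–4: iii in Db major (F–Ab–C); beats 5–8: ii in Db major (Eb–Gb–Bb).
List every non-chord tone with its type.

Eb4 (beat 2) — appoggiatura; F4 (beat 6) — neighbor tone.

The harmony at that moment is F minor triad (F, Ab, C); Eb4 is not a chord tone.
It is approached by leap down from Ab4 and left by step up to F4.
Leap in, step out — an appoggiatura.
The harmony at that moment is Eb minor triad (Eb, Gb, Bb); F4 is not a chord tone.
It is approached by step up from Eb4 and left by step down to Eb4.
Step away and step back to the same note — a neighbor tone (upper neighbor).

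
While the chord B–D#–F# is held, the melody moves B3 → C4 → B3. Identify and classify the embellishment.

The harmony at that moment is B major triad (B, D#, F#); C4 is not a chord tone.
It is approached by step up from B3 and left by step down to B3.
Step away and step back to the same note — a neighbor tone (upper neighbor).

C4 is a neighbor tone.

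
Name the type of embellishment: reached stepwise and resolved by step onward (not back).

Passing tone.

Approach: by step. Departure: by step, continuing in the same direction.
Stepwise on both sides with no change of direction means the note fills in the space between two different chord tones — a passing tone. (Had it turned back to its starting note it would be a neighbor tone instead.)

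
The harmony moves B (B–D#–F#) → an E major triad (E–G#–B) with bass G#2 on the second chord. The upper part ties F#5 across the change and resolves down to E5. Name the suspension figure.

At the second chord the bass is G#2. The suspended F#5 lies a seventh above the bass; after resolving down by step to E5, the interval above the bass becomes a sixth.
Suspension figures are named by those two intervals: 7–6.

7–6 suspension.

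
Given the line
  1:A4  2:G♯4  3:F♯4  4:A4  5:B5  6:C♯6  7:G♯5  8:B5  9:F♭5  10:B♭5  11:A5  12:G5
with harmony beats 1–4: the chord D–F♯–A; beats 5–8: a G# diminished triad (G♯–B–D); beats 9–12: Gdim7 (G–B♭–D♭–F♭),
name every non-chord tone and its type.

The harmony at that moment is D major triad (D, F♯, A); G♯4 is not a chord tone.
It is approached by step down from A4 and left by step down to F♯4.
Step in, step out in the same direction — a passing tone.
The harmony at that moment is G♯ diminished triad (G♯, B, D); C♯6 is not a chord tone.
It is approached by step up from B5 and left by leap down to G♯5.
Step in, leap out — an escape tone.
The harmony at that moment is G diminished seventh chord (G, B♭, D♭, F♭); A5 is not a chord tone.
It is approached by step down from B♭5 and left by step down to G5.
Step in, step out in the same direction — a passing tone.

G♯4 (beat 2) — passing tone; C♯6 (beat 6) — escape tone; A5 (beat 11) — passing tone.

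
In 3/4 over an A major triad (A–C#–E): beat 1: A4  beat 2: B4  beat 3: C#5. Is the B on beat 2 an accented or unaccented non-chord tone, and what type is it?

Unaccented passing tone.

The harmony at that moment is A major triad (A, C#, E); B4 is not a chord tone.
It is approached by step up from A4 and left by step up to C#5.
Step in, step out in the same direction — a passing tone.
It falls on a weak beat, so it is unaccented.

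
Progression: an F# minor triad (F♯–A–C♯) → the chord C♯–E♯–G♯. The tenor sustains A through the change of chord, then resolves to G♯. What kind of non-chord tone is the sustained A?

The harmony at that moment is C♯ major triad (C♯, E♯, G♯); A is not a chord tone.
It is held over (the same pitch as the preceding A) and left by step down to G♯.
Held over from the previous chord and resolving down by step — a suspension.

A is a suspension.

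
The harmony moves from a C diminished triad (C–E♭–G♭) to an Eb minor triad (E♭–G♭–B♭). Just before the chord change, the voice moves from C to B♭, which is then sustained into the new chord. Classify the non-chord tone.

The harmony at that moment is C diminished triad (C, E♭, G♭); B♭ is not a chord tone.
It is approached by step down from C and then sustained as the same pitch into the next harmony.
Arriving early and becoming a chord tone when the harmony changes — an anticipation.

B♭ is an anticipation.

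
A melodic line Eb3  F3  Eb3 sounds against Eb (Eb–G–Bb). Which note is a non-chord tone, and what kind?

The harmony at that moment is Eb major triad (Eb, G, Bb); F3 is not a chord tone.
It is approached by step up from Eb3 and left by step down to Eb3.
Step away and step back to the same note — a neighbor tone (upper neighbor).

F3 is a neighbor tone.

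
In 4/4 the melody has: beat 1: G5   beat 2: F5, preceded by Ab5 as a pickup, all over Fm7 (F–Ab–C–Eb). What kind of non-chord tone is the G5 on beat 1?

The harmony at that moment is F minor seventh chord (F, Ab, C, Eb); G5 is not a chord tone.
It is approached by step down from Ab5 and left by step down to F5.
Step in, step out in the same direction — a passing tone.

Passing tone.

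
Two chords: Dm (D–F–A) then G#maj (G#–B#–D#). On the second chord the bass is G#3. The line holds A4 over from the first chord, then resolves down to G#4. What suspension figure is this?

9–8 suspension.

At the second chord the bass is G#3. The suspended A4 lies a ninth above the bass; after resolving down by step to G#4, the interval above the bass becomes an octave.
Suspension figures are named by those two intervals: 9–8.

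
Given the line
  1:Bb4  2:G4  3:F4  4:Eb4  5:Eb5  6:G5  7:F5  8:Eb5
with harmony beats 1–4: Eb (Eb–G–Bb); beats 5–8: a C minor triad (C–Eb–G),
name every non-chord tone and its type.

F4 (beat 3) — passing tone; F5 (beat 7) — passing tone.

The harmony at that moment is Eb major triad (Eb, G, Bb); F4 is not a chord tone.
It is approached by step down from G4 and left by step down to Eb4.
Step in, step out in the same direction — a passing tone.
The harmony at that moment is C minor triad (C, Eb, G); F5 is not a chord tone.
It is approached by step down from G5 and left by step down to Eb5.
Step in, step out in the same direction — a passing tone.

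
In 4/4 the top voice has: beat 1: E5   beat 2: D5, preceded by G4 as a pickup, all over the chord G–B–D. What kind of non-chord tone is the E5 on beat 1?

Appoggiatura.

The harmony at that moment is G major triad (G, B, D); E5 is not a chord tone.
It is approached by leap up from G4 and left by step down to D5.
Leap in, step out, metrically accented — an appoggiatura.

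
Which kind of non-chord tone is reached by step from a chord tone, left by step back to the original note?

Neighbor tone.

Approach: by step. Departure: by step in the opposite direction, back to the starting pitch.
Stepwise on both sides but reversing to return to the same chord tone — a neighbor tone. (Had it continued onward in the same direction it would be a passing tone instead.)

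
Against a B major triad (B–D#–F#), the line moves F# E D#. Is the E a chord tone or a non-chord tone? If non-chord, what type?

Non-chord tone — a passing tone.

The harmony at that moment is B major triad (B, D#, F#); E is not a chord tone.
It is approached by step down from F# and left by step down to D#.
Step in, step out in the same direction — a passing tone.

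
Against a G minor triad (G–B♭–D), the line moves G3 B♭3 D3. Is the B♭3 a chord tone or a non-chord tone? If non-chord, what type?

Chord tone (the third of G minor triad).

G minor triad contains G, B♭, D; B♭ is the third, so it is a chord tone.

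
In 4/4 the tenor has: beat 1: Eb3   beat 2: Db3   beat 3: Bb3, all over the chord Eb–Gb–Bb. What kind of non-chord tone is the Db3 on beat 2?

The harmony at that moment is Eb minor triad (Eb, Gb, Bb); Db3 is not a chord tone.
It is approached by step down from Eb3 and left by leap up to Bb3.
Step in, leap out, on a weak beat — an escape tone.

Escape tone.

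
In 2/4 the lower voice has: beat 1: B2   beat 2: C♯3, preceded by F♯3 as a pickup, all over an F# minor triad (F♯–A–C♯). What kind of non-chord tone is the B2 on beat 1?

The harmony at that moment is F♯ minor triad (F♯, A, C♯); B2 is not a chord tone.
It is approached by leap down from F♯3 and left by step up to C♯3.
Leap in, step out, metrically accented — an appoggiatura.

Appoggiatura.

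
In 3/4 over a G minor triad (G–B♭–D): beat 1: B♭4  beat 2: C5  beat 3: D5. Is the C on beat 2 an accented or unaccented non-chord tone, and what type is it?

The harmony at that moment is G minor triad (G, B♭, D); C5 is not a chord tone.
It is approached by step up from B♭4 and left by step up to D5.
Step in, step out in the same direction — a passing tone.
It falls on a weak beat, so it is unaccented.

Unaccented passing tone.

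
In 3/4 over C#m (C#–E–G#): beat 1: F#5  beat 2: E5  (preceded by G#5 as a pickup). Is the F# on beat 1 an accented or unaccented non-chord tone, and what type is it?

The harmony at that moment is C# minor triad (C#, E, G#); F#5 is not a chord tone.
It is approached by step down from G#5 and left by step down to E5.
Step in, step out in the same direction — a passing tone.
It falls on the downbeat, so it is accented.

Accented passing tone.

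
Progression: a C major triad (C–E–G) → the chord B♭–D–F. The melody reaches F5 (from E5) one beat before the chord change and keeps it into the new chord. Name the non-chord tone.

F5 is an anticipation.

The harmony at that moment is C major triad (C, E, G); F5 is not a chord tone.
It is approached by step up from E5 and then sustained as the same pitch into the next harmony.
Arriving early and becoming a chord tone when the harmony changes — an anticipation.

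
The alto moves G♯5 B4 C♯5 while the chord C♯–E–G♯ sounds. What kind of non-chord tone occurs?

B4 is an appoggiatura.

The harmony at that moment is C♯ minor triad (C♯, E, G♯); B4 is not a chord tone.
It is approached by leap down from G♯5 and left by step up to C♯5.
Leap in, step out — an appoggiatura.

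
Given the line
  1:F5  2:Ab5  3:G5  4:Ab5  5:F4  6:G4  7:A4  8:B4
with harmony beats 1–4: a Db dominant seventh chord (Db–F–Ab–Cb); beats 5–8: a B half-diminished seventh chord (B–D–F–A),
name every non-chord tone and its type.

The harmony at that moment is Db dominant seventh chord (Db, F, Ab, Cb); G5 is not a chord tone.
It is approached by step down from Ab5 and left by step up to Ab5.
Step away and step back to the same note — a neighbor tone (lower neighbor).
The harmony at that moment is B half-diminished seventh chord (B, D, F, A); G4 is not a chord tone.
It is approached by step up from F4 and left by step up to A4.
Step in, step out in the same direction — a passing tone.

G5 (beat 3) — neighbor tone; G4 (beat 6) — passing tone.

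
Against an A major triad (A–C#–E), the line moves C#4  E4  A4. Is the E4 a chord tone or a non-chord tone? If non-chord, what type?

A major triad contains A, C#, E; E is the fifth, so it is a chord tone.

Chord tone (the fifth of A major triad).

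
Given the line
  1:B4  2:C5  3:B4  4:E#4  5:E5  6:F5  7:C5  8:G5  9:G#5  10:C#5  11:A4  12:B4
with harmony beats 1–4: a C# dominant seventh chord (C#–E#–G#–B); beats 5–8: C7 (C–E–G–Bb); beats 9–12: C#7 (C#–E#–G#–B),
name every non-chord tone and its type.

The harmony at that moment is C# dominant seventh chord (C#, E#, G#, B); C5 is not a chord tone.
It is approached by step up from B4 and left by step down to B4.
Step away and step back to the same note — a neighbor tone (upper neighbor).
The harmony at that moment is C dominant seventh chord (C, E, G, Bb); F5 is not a chord tone.
It is approached by step up from E5 and left by leap down to C5.
Step in, leap out — an escape tone.
The harmony at that moment is C# dominant seventh chord (C#, E#, G#, B); A4 is not a chord tone.
It is approached by leap down from C#5 and left by step up to B4.
Leap in, step out — an appoggiatura.

C5 (beat 2) — neighbor tone; F5 (beat 6) — escape tone; A4 (beat 11) — appoggiatura.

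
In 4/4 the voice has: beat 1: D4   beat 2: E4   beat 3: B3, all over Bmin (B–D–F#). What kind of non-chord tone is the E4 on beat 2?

The harmony at that moment is B minor triad (B, D, F#); E4 is not a chord tone.
It is approached by step up from D4 and left by leap down to B3.
Step in, leap out, on a weak beat — an escape tone.

Escape tone.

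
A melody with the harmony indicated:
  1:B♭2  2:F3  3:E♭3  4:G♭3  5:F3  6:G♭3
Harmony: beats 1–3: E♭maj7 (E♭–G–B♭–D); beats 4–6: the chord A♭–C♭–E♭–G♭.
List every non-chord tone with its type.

F3 (beat 2) — appoggiatura; F3 (beat 5) — neighbor tone.

The harmony at that moment is E♭ major seventh chord (E♭, G, B♭, D); F3 is not a chord tone.
It is approached by leap up from B♭2 and left by step down to E♭3.
Leap in, step out — an appoggiatura.
The harmony at that moment is A♭ minor seventh chord (A♭, C♭, E♭, G♭); F3 is not a chord tone.
It is approached by step down from G♭3 and left by step up to G♭3.
Step away and step back to the same note — a neighbor tone (lower neighbor).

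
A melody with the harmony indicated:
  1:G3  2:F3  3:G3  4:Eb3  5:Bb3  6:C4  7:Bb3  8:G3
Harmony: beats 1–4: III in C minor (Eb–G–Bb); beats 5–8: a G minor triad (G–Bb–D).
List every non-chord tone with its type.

The harmony at that moment is Eb major triad (Eb, G, Bb); F3 is not a chord tone.
It is approached by step down from G3 and left by step up to G3.
Step away and step back to the same note — a neighbor tone (lower neighbor).
The harmony at that moment is G minor triad (G, Bb, D); C4 is not a chord tone.
It is approached by step up from Bb3 and left by step down to Bb3.
Step away and step back to the same note — a neighbor tone (upper neighbor).

F3 (beat 2) — neighbor tone; C4 (beat 6) — neighbor tone.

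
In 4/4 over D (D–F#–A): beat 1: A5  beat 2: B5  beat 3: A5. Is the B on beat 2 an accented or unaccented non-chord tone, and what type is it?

Unaccented neighbor tone.

The harmony at that moment is D major triad (D, F#, A); B5 is not a chord tone.
It is approached by step up from A5 and left by step down to A5.
Step away and step back to the same note — a neighbor tone (upper neighbor).
It falls on a weak beat, so it is unaccented.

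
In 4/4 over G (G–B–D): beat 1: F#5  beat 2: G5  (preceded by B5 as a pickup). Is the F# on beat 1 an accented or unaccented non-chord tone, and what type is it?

The harmony at that moment is G major triad (G, B, D); F#5 is not a chord tone.
It is approached by leap down from B5 and left by step up to G5.
Leap in, step out — an appoggiatura.
It falls on the downbeat, so it is accented.

Accented appoggiatura.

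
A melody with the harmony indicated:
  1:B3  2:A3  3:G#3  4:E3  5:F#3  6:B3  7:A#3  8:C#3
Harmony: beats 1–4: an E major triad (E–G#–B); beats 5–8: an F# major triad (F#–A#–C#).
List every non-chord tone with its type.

A3 (beat 2) — passing tone; B3 (beat 6) — appoggiatura.

The harmony at that moment is E major triad (E, G#, B); A3 is not a chord tone.
It is approached by step down from B3 and left by step down to G#3.
Step in, step out in the same direction — a passing tone.
The harmony at that moment is F# major triad (F#, A#, C#); B3 is not a chord tone.
It is approached by leap up from F#3 and left by step down to A#3.
Leap in, step out — an appoggiatura.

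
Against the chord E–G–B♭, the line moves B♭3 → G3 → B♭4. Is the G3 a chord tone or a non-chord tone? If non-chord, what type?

E diminished triad contains E, G, B♭; G is the third, so it is a chord tone.

Chord tone (the third of E diminished triad).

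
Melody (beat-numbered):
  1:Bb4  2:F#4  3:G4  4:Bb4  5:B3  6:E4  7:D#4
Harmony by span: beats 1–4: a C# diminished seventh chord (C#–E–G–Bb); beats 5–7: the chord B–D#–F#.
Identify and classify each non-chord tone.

F#4 (beat 2) — appoggiatura; E4 (beat 6) — appoggiatura.

The harmony at that moment is C# diminished seventh chord (C#, E, G, Bb); F#4 is not a chord tone.
It is approached by leap down from Bb4 and left by step up to G4.
Leap in, step out — an appoggiatura.
The harmony at that moment is B major triad (B, D#, F#); E4 is not a chord tone.
It is approached by leap up from B3 and left by step down to D#4.
Leap in, step out — an appoggiatura.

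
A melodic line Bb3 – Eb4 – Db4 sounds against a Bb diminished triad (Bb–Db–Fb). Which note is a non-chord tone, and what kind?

The harmony at that moment is Bb diminished triad (Bb, Db, Fb); Eb4 is not a chord tone.
It is approached by leap up from Bb3 and left by step down to Db4.
Leap in, step out — an appoggiatura.

Eb4 is an appoggiatura.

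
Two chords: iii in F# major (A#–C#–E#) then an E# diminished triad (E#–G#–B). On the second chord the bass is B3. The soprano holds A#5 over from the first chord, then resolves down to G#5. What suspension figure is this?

7–6 suspension.

At the second chord the bass is B3. The suspended A#5 lies a seventh above the bass; after resolving down by step to G#5, the interval above the bass becomes a sixth.
Suspension figures are named by those two intervals: 7–6.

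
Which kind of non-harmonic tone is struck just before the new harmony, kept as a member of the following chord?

Anticipation.

Approach: ahead of the chord change (typically by step), so it is dissonant against the current harmony. Departure: none — the same pitch is restated or held and is a chord tone of the new harmony.
Dissonant first, consonant once the harmony catches up: the note simply arrives early — an anticipation. (The reverse timing, consonant first and dissonant after the change, would be a suspension or retardation.)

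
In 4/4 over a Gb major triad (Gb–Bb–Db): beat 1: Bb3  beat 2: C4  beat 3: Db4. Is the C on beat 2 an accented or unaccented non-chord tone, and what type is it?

The harmony at that moment is Gb major triad (Gb, Bb, Db); C4 is not a chord tone.
It is approached by step up from Bb3 and left by step up to Db4.
Step in, step out in the same direction — a passing tone.
It falls on a weak beat, so it is unaccented.

Unaccented passing tone.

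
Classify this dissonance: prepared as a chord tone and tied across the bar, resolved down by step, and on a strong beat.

Suspension.

Approach: by preparation — the pitch is first a chord tone, then held (tied or repeated) while the harmony changes under it. Departure: down by step. Metric position: strong.
A prepared dissonance that resolves downward by step — a suspension. (The same figure resolving upward would be a retardation.)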